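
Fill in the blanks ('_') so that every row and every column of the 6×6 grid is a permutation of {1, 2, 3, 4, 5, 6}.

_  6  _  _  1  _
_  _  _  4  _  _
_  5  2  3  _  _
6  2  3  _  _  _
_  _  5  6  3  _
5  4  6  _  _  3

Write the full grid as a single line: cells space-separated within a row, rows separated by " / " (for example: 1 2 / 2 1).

row 1 has {1,6}; column 3 has {2,3,5,6} — only 4 is left for (r1,c3).
row 2 has {4}; column 3 has {2,3,4,5,6} — only 1 is left for (r2,c3).
row 5 has {3,5,6}; column 2 has {2,4,5,6} — only 1 is left for (r5,c2).
row 6 has {3,4,5,6}; column 5 has {1,3} — only 2 is left for (r6,c5).
row 2 has {1,4}; column 2 has {1,2,4,5,6} — only 3 is left for (r2,c2).
row 6 has {2,3,4,5,6}; column 4 has {3,4,6} — only 1 is left for (r6,c4).
row 2 has {1,3,4}; column 1 has {5,6} — only 2 is left for (r2,c1).
row 4 has {2,3,6}; column 4 has {1,3,4,6} — only 5 is left for (r4,c4).
row 4 has {2,3,5,6}; column 5 has {1,2,3} — only 4 is left for (r4,c5).
row 4 has {2,3,4,5,6}; column 6 has {3} — only 1 is left for (r4,c6).
row 5 has {1,3,5,6}; column 1 has {2,5,6} — only 4 is left for (r5,c1).
row 5 has {1,3,4,5,6}; column 6 has {1,3} — only 2 is left for (r5,c6).
row 1 has {1,4,6}; column 1 has {2,4,5,6} — only 3 is left for (r1,c1).
row 1 has {1,3,4,6}; column 4 has {1,3,4,5,6} — only 2 is left for (r1,c4).
row 1 has {1,2,3,4,6}; column 6 has {1,2,3} — only 5 is left for (r1,c6).
row 2 has {1,2,3,4}; column 6 has {1,2,3,5} — only 6 is left for (r2,c6).
row 3 has {2,3,5}; column 1 has {2,3,4,5,6} — only 1 is left for (r3,c1).
row 3 has {1,2,3,5}; column 5 has {1,2,3,4} — only 6 is left for (r3,c5).
row 3 has {1,2,3,5,6}; column 6 has {1,2,3,5,6} — only 4 is left for (r3,c6).
row 2 has {1,2,3,4,6}; column 5 has {1,2,3,4,6} — only 5 is left for (r2,c5).

3 6 4 2 1 5 / 2 3 1 4 5 6 / 1 5 2 3 6 4 / 6 2 3 5 4 1 / 4 1 5 6 3 2 / 5 4 6 1 2 3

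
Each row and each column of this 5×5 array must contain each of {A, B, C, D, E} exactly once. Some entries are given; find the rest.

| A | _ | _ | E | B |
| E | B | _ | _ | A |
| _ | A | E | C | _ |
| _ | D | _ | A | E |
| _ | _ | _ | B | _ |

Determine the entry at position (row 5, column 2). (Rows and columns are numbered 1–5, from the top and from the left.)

E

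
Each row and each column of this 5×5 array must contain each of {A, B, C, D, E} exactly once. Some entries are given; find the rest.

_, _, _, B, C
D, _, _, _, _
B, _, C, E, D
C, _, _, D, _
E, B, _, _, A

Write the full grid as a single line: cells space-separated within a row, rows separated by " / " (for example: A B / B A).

row 1 has {B,C}; column 1 has {B,C,D,E} — only A is left for (r1,c1).
row 3 has {B,C,D,E}; column 2 has {B} — only A is left for (r3,c2).
row 4 has {C,D}; column 2 has {A,B} — only E is left for (r4,c2).
row 4 has {C,D,E}; column 5 has {A,C,D} — only B is left for (r4,c5).
row 5 has {A,B,E}; column 3 has {C} — only D is left for (r5,c3).
row 5 has {A,B,D,E}; column 4 has {B,D,E} — only C is left for (r5,c4).
row 1 has {A,B,C}; column 2 has {A,B,E} — only D is left for (r1,c2).
row 1 has {A,B,C,D}; column 3 has {C,D} — only E is left for (r1,c3).
row 2 has {D}; column 2 has {A,B,D,E} — only C is left for (r2,c2).
row 2 has {C,D}; column 4 has {B,C,D,E} — only A is left for (r2,c4).
row 2 has {A,C,D}; column 5 has {A,B,C,D} — only E is left for (r2,c5).
row 4 has {B,C,D,E}; column 3 has {C,D,E} — only A is left for (r4,c3).
row 2 has {A,C,D,E}; column 3 has {A,C,D,E} — only B is left for (r2,c3).

A D E B C / D C B A E / B A C E D / C E A D B / E B D C A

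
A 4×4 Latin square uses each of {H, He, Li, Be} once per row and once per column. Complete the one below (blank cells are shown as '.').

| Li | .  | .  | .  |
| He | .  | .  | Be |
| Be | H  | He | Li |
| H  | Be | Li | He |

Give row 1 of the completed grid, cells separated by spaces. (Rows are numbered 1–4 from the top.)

(r1,c2) = He
(r1,c4) = H
(r2,c2) = Li
(r2,c3) = H
(r1,c3) = Be

Li He Be H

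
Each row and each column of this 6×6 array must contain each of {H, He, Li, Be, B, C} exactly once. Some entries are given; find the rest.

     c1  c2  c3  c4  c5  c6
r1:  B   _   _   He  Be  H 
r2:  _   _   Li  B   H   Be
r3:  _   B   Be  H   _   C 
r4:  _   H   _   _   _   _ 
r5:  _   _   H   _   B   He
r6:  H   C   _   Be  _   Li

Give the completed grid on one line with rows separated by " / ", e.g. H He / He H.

B Li C He Be H / C He Li B H Be / He B Be H Li C / Be H He Li C B / Li Be H C B He / H C B Be He Li

(r1,c2): row 1 has {H,He,Be,B}; column 2 has {H,B,C}, so it must be Li.
(r1,c3): row 1 has {H,He,Li,Be,B}; column 3 has {H,Li,Be}, so it must be C.
(r2,c2): row 2 has {H,Li,Be,B}; column 2 has {H,Li,B,C}, so it must be He.
(r4,c6): row 4 has {H}; column 6 has {H,He,Li,Be,C}, so it must be B.
(r5,c2): row 5 has {H,He,B}; column 2 has {H,He,Li,B,C}, so it must be Be.
(r6,c5): row 6 has {H,Li,Be,C}; column 5 has {H,Be,B}, so it must be He.
(r2,c1): row 2 has {H,He,Li,Be,B}; column 1 has {H,B}, so it must be C.
(r3,c5): row 3 has {H,Be,B,C}; column 5 has {H,He,Be,B}, so it must be Li.
(r4,c3): row 4 has {H,B}; column 3 has {H,Li,Be,C}, so it must be He.
(r4,c5): row 4 has {H,He,B}; column 5 has {H,He,Li,Be,B}, so it must be C.
(r5,c1): row 5 has {H,He,Be,B}; column 1 has {H,B,C}, so it must be Li.
(r5,c4): row 5 has {H,He,Li,Be,B}; column 4 has {H,He,Be,B}, so it must be C.
(r6,c3): row 6 has {H,He,Li,Be,C}; column 3 has {H,He,Li,Be,C}, so it must be B.
(r3,c1): row 3 has {H,Li,Be,B,C}; column 1 has {H,Li,B,C}, so it must be He.
(r4,c1): row 4 has {H,He,B,C}; column 1 has {H,He,Li,B,C}, so it must be Be.
(r4,c4): row 4 has {H,He,Be,B,C}; column 4 has {H,He,Be,B,C}, so it must be Li.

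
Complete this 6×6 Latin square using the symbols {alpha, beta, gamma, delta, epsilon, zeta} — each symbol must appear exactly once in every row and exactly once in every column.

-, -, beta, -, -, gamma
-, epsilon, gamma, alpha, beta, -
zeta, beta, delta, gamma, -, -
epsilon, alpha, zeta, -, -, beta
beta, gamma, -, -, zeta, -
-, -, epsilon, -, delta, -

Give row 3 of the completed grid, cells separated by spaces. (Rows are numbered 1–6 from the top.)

zeta beta delta gamma alpha epsilon

(r2,c1) = delta
(r2,c6) = zeta
(r4,c4) = delta
(r4,c5) = gamma
(r5,c3) = alpha
(r5,c4) = epsilon
(r5,c6) = delta
(r6,c2) = zeta
(r6,c4) = beta
(r6,c6) = alpha
(r1,c1) = alpha
(r1,c2) = delta
(r1,c4) = zeta
(r1,c5) = epsilon
(r3,c5) = alpha
(r3,c6) = epsilon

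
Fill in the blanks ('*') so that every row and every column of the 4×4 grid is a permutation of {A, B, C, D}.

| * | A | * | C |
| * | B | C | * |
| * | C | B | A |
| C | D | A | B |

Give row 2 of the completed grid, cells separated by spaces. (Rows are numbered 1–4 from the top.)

A B C D

(r1,c3): row 1 has {A,C}; column 3 has {A,B,C}, so it must be D.
(r2,c4): row 2 has {B,C}; column 4 has {A,B,C}, so it must be D.
(r3,c1): row 3 has {A,B,C}; column 1 has {C}, so it must be D.
(r1,c1): row 1 has {A,C,D}; column 1 has {C,D}, so it must be B.
(r2,c1): row 2 has {B,C,D}; column 1 has {B,C,D}, so it must be A.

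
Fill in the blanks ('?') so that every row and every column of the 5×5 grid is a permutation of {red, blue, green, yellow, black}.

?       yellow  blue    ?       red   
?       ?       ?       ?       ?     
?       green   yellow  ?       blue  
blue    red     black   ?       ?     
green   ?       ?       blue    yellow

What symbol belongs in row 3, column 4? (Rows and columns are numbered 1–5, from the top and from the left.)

black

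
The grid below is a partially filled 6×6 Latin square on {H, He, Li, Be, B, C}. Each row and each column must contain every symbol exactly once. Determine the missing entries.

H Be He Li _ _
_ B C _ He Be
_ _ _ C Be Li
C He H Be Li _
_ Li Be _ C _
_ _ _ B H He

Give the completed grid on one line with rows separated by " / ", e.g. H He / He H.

H Be He Li B C / Li B C H He Be / He H B C Be Li / C He H Be Li B / B Li Be He C H / Be C Li B H He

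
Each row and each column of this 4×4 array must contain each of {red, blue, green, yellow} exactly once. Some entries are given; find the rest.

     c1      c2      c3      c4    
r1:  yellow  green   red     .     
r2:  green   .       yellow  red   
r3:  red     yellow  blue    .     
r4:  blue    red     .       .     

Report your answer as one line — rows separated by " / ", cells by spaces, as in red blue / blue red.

(r1,c4) = blue
(r2,c2) = blue
(r3,c4) = green
(r4,c3) = green
(r4,c4) = yellow

yellow green red blue / green blue yellow red / red yellow blue green / blue red green yellow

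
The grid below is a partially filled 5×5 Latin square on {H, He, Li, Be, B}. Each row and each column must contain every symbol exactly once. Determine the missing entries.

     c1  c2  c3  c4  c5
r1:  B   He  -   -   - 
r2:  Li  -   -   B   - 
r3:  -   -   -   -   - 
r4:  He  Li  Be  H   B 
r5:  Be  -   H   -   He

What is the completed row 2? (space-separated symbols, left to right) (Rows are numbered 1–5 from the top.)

Li H He B Be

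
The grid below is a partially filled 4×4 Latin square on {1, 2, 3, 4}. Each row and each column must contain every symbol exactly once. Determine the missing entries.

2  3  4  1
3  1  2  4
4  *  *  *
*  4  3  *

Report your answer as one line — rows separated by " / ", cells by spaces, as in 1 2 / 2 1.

(r3,c2) = 2
(r3,c3) = 1
(r3,c4) = 3
(r4,c1) = 1
(r4,c4) = 2

2 3 4 1 / 3 1 2 4 / 4 2 1 3 / 1 4 3 2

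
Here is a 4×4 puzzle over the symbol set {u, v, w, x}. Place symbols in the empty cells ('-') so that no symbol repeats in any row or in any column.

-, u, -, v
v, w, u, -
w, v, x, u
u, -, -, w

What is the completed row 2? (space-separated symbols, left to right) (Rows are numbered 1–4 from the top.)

v w u x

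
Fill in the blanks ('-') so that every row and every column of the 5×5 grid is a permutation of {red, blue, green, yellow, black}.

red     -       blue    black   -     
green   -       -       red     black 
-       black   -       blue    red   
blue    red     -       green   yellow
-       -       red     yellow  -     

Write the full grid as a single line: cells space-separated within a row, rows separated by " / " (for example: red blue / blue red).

red yellow blue black green / green blue yellow red black / yellow black green blue red / blue red black green yellow / black green red yellow blue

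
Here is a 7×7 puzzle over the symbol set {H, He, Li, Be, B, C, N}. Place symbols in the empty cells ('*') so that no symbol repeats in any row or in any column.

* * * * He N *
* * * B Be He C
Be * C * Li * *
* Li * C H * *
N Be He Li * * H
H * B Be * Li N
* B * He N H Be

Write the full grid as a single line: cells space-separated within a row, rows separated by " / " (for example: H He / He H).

B C Be H He N Li / Li N H B Be He C / Be H C N Li B He / He Li N C H Be B / N Be He Li B C H / H He B Be C Li N / C B Li He N H Be

(r1,c4) = H
(r2,c1) = Li
(r3,c4) = N
(r3,c6) = B
(r3,c7) = He
(r4,c6) = Be
(r4,c7) = B
(r5,c6) = C
(r6,c5) = C
(r7,c1) = C
(r7,c3) = Li
(r1,c1) = B
(r1,c2) = C
(r1,c3) = Be
(r1,c7) = Li
(r3,c2) = H
(r4,c1) = He
(r4,c3) = N
(r5,c5) = B
(r6,c2) = He
(r2,c2) = N
(r2,c3) = H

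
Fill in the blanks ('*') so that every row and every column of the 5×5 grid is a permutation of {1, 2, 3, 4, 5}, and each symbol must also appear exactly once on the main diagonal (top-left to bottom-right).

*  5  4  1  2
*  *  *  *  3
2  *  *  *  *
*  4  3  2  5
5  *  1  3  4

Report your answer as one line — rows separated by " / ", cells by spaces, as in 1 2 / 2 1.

3 5 4 1 2 / 4 1 2 5 3 / 2 3 5 4 1 / 1 4 3 2 5 / 5 2 1 3 4

(r1,c1) = 3
(r2,c2) = 1
(r3,c2) = 3
(r3,c3) = 5
(r3,c4) = 4
(r3,c5) = 1
(r4,c1) = 1
(r5,c2) = 2
(r2,c1) = 4
(r2,c3) = 2
(r2,c4) = 5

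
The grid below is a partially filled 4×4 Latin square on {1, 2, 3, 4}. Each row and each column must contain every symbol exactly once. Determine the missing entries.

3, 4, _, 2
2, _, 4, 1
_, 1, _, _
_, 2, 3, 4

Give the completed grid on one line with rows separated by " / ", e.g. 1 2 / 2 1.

3 4 1 2 / 2 3 4 1 / 4 1 2 3 / 1 2 3 4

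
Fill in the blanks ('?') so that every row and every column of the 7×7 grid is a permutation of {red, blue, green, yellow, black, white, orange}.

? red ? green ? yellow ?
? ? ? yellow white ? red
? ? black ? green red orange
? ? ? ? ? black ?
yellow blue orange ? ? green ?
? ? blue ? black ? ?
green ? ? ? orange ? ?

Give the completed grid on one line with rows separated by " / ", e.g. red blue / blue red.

orange red white green blue yellow black / black orange green yellow white blue red / white yellow black blue green red orange / blue white red orange yellow black green / yellow blue orange black red green white / red green blue white black orange yellow / green black yellow red orange white blue

(r1,c3) = white
(r1,c5) = blue
(r1,c7) = black
(r2,c3) = green
(r5,c5) = red
(r5,c7) = white
(r1,c1) = orange
(r4,c5) = yellow
(r5,c4) = black
(r4,c3) = red
(r7,c3) = yellow
(r7,c7) = blue
(r4,c7) = green
(r6,c7) = yellow
(r7,c6) = white
(r6,c6) = orange
(r7,c2) = black
(r7,c4) = red
(r2,c2) = orange
(r2,c6) = blue
(r4,c2) = white
(r6,c2) = green
(r6,c4) = white
(r2,c1) = black
(r3,c2) = yellow
(r3,c4) = blue
(r4,c1) = blue
(r4,c4) = orange
(r6,c1) = red
(r3,c1) = white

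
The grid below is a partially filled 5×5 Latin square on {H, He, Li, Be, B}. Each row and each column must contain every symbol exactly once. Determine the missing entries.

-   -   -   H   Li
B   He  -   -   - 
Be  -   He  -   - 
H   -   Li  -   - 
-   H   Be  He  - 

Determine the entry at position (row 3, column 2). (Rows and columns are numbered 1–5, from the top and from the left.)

(r1,c1): row 1 has {H,Li}; column 1 has {H,Be,B}, so it must be He.
(r1,c3): row 1 has {H,He,Li}; column 3 has {He,Li,Be}, so it must be B.
(r2,c3): row 2 has {He,B}; column 3 has {He,Li,Be,B}, so it must be H.
(r2,c5): row 2 has {H,He,B}; column 5 has {Li}, so it must be Be.
(r5,c1): row 5 has {H,He,Be}; column 1 has {H,He,Be,B}, so it must be Li.
(r5,c5): row 5 has {H,He,Li,Be}; column 5 has {Li,Be}, so it must be B.
(r1,c2): row 1 has {H,He,Li,B}; column 2 has {H,He}, so it must be Be.
(r2,c4): row 2 has {H,He,Be,B}; column 4 has {H,He}, so it must be Li.
(r3,c4): row 3 has {He,Be}; column 4 has {H,He,Li}, so it must be B.
(r3,c5): row 3 has {He,Be,B}; column 5 has {Li,Be,B}, so it must be H.
(r4,c2): row 4 has {H,Li}; column 2 has {H,He,Be}, so it must be B.
(r4,c4): row 4 has {H,Li,B}; column 4 has {H,He,Li,B}, so it must be Be.
(r4,c5): row 4 has {H,Li,Be,B}; column 5 has {H,Li,Be,B}, so it must be He.
(r3,c2): row 3 has {H,He,Be,B}; column 2 has {H,He,Be,B}, so it must be Li.

Li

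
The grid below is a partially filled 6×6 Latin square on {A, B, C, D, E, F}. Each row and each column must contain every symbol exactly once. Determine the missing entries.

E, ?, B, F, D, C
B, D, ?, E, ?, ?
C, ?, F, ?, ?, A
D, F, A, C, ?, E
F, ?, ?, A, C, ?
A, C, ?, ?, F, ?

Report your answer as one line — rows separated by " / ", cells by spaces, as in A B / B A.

E A B F D C / B D C E A F / C B F D E A / D F A C B E / F E D A C B / A C E B F D

row 1 has {B,C,D,E,F}; column 2 has {C,D,F} — only A is left for (r1,c2).
row 2 has {B,D,E}; column 3 has {A,B,F} — only C is left for (r2,c3).
row 2 has {B,C,D,E}; column 5 has {C,D,F} — only A is left for (r2,c5).
row 2 has {A,B,C,D,E}; column 6 has {A,C,E} — only F is left for (r2,c6).
row 4 has {A,C,D,E,F}; column 5 has {A,C,D,F} — only B is left for (r4,c5).
row 3 has {A,C,F}; column 5 has {A,B,C,D,F} — only E is left for (r3,c5).
row 3 has {A,C,E,F}; column 2 has {A,C,D,F} — only B is left for (r3,c2).
row 3 has {A,B,C,E,F}; column 4 has {A,C,E,F} — only D is left for (r3,c4).
row 5 has {A,C,F}; column 2 has {A,B,C,D,F} — only E is left for (r5,c2).
row 5 has {A,C,E,F}; column 3 has {A,B,C,F} — only D is left for (r5,c3).
row 5 has {A,C,D,E,F}; column 6 has {A,C,E,F} — only B is left for (r5,c6).
row 6 has {A,C,F}; column 3 has {A,B,C,D,F} — only E is left for (r6,c3).
row 6 has {A,C,E,F}; column 4 has {A,C,D,E,F} — only B is left for (r6,c4).
row 6 has {A,B,C,E,F}; column 6 has {A,B,C,E,F} — only D is left for (r6,c6).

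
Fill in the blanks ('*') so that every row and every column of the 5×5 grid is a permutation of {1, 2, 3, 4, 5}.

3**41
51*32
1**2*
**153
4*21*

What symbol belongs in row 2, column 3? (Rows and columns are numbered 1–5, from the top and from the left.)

4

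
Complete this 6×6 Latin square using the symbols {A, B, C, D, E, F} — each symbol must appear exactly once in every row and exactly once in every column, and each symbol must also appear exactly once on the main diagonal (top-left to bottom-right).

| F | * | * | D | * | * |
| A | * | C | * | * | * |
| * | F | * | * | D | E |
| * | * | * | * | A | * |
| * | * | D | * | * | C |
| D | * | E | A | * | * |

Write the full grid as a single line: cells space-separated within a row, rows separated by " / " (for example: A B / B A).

F E B D C A / A D C E B F / C F A B D E / E B F C A D / B A D F E C / D C E A F B

Cell (r6,c6): row 6 has {A,D,E}; column 6 has {C,E}; the diagonal has {F} → B.
Cell (r1,c6): row 1 has {D,F}; column 6 has {B,C,E} → A.
Cell (r3,c3): row 3 has {D,E,F}; column 3 has {C,D,E}; the diagonal has {B,F} → A.
Cell (r5,c5): row 5 has {C,D}; column 5 has {A,D}; the diagonal has {A,B,F} → E.
Cell (r6,c2): row 6 has {A,B,D,E}; column 2 has {F} → C.
Cell (r6,c5): row 6 has {A,B,C,D,E}; column 5 has {A,D,E} → F.
Cell (r1,c3): row 1 has {A,D,F}; column 3 has {A,C,D,E} → B.
Cell (r1,c5): row 1 has {A,B,D,F}; column 5 has {A,D,E,F} → C.
Cell (r2,c2): row 2 has {A,C}; column 2 has {C,F}; the diagonal has {A,B,E,F} → D.
Cell (r2,c5): row 2 has {A,C,D}; column 5 has {A,C,D,E,F} → B.
Cell (r2,c6): row 2 has {A,B,C,D}; column 6 has {A,B,C,E} → F.
Cell (r4,c3): row 4 has {A}; column 3 has {A,B,C,D,E} → F.
Cell (r4,c4): row 4 has {A,F}; column 4 has {A,D}; the diagonal has {A,B,D,E,F} → C.
Cell (r4,c6): row 4 has {A,C,F}; column 6 has {A,B,C,E,F} → D.
Cell (r5,c1): row 5 has {C,D,E}; column 1 has {A,D,F} → B.
Cell (r5,c2): row 5 has {B,C,D,E}; column 2 has {C,D,F} → A.
Cell (r5,c4): row 5 has {A,B,C,D,E}; column 4 has {A,C,D} → F.
Cell (r1,c2): row 1 has {A,B,C,D,F}; column 2 has {A,C,D,F} → E.
Cell (r2,c4): row 2 has {A,B,C,D,F}; column 4 has {A,C,D,F} → E.
Cell (r3,c1): row 3 has {A,D,E,F}; column 1 has {A,B,D,F} → C.
Cell (r3,c4): row 3 has {A,C,D,E,F}; column 4 has {A,C,D,E,F} → B.
Cell (r4,c1): row 4 has {A,C,D,F}; column 1 has {A,B,C,D,F} → E.
Cell (r4,c2): row 4 has {A,C,D,E,F}; column 2 has {A,C,D,E,F} → B.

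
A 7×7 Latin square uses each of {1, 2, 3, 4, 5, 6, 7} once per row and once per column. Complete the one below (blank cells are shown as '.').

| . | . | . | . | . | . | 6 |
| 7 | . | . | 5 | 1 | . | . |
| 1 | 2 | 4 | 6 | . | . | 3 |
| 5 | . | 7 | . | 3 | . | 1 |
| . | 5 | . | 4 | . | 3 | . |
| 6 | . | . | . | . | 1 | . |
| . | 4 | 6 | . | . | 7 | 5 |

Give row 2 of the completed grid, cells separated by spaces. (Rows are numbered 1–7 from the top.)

7 3 2 5 1 6 4

(r3,c6) = 5
(r4,c2) = 6
(r4,c4) = 2
(r4,c6) = 4
(r5,c1) = 2
(r5,c3) = 1
(r5,c7) = 7
(r7,c1) = 3
(r7,c4) = 1
(r7,c5) = 2
(r1,c1) = 4
(r1,c6) = 2
(r2,c2) = 3
(r2,c3) = 2
(r2,c6) = 6
(r2,c7) = 4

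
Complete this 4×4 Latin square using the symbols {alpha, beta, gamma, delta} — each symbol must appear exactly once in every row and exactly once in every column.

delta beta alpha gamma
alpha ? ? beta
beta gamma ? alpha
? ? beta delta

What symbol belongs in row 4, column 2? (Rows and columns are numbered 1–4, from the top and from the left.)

alpha

(r2,c2) = delta
(r2,c3) = gamma
(r3,c3) = delta
(r4,c1) = gamma
(r4,c2) = alpha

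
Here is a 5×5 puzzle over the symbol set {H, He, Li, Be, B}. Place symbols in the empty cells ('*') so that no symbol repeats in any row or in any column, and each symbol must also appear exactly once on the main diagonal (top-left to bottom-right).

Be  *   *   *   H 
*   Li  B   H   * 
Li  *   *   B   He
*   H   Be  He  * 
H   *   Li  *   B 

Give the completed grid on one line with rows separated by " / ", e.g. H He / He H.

Be B He Li H / He Li B H Be / Li Be H B He / B H Be He Li / H He Li Be B

row 1 has {H,Be}; column 3 has {Li,Be,B} — only He is left for (r1,c3).
row 1 has {H,He,Be}; column 4 has {H,He,B} — only Li is left for (r1,c4).
row 2 has {H,Li,B}; column 1 has {H,Li,Be} — only He is left for (r2,c1).
row 2 has {H,He,Li,B}; column 5 has {H,He,B} — only Be is left for (r2,c5).
row 3 has {He,Li,B}; column 2 has {H,Li} — only Be is left for (r3,c2).
row 3 has {He,Li,Be,B}; column 3 has {He,Li,Be,B}; the diagonal has {He,Li,Be,B} — only H is left for (r3,c3).
row 4 has {H,He,Be}; column 1 has {H,He,Li,Be} — only B is left for (r4,c1).
row 4 has {H,He,Be,B}; column 5 has {H,He,Be,B} — only Li is left for (r4,c5).
row 5 has {H,Li,B}; column 2 has {H,Li,Be} — only He is left for (r5,c2).
row 5 has {H,He,Li,B}; column 4 has {H,He,Li,B} — only Be is left for (r5,c4).
row 1 has {H,He,Li,Be}; column 2 has {H,He,Li,Be} — only B is left for (r1,c2).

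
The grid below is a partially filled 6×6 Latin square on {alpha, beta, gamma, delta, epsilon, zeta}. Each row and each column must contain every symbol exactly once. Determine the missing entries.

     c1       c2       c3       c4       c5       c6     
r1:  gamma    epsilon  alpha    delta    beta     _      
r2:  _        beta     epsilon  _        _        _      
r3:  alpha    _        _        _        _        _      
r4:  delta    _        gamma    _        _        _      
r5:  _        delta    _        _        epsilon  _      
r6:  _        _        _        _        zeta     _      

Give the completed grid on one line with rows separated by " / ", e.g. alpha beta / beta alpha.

gamma epsilon alpha delta beta zeta / zeta beta epsilon alpha gamma delta / alpha gamma beta zeta delta epsilon / delta zeta gamma epsilon alpha beta / beta delta zeta gamma epsilon alpha / epsilon alpha delta beta zeta gamma

(r1,c6): row 1 has {alpha,beta,gamma,delta,epsilon}; column 6 is empty so far, so it must be zeta.
(r2,c1): row 2 has {beta,epsilon}; column 1 has {alpha,gamma,delta}, so it must be zeta.
(r4,c5): row 4 has {gamma,delta}; column 5 has {beta,epsilon,zeta}, so it must be alpha.
(r5,c1): row 5 has {delta,epsilon}; column 1 has {alpha,gamma,delta,zeta}, so it must be beta.
(r5,c3): row 5 has {beta,delta,epsilon}; column 3 has {alpha,gamma,epsilon}, so it must be zeta.
(r6,c1): row 6 has {zeta}; column 1 has {alpha,beta,gamma,delta,zeta}, so it must be epsilon.
(r4,c2): row 4 has {alpha,gamma,delta}; column 2 has {beta,delta,epsilon}, so it must be zeta.
(r3,c2): row 3 has {alpha}; column 2 has {beta,delta,epsilon,zeta}, so it must be gamma.
(r3,c5): row 3 has {alpha,gamma}; column 5 has {alpha,beta,epsilon,zeta}, so it must be delta.
(r6,c2): row 6 has {epsilon,zeta}; column 2 has {beta,gamma,delta,epsilon,zeta}, so it must be alpha.
(r2,c5): row 2 has {beta,epsilon,zeta}; column 5 has {alpha,beta,delta,epsilon,zeta}, so it must be gamma.
(r3,c3): row 3 has {alpha,gamma,delta}; column 3 has {alpha,gamma,epsilon,zeta}, so it must be beta.
(r3,c6): row 3 has {alpha,beta,gamma,delta}; column 6 has {zeta}, so it must be epsilon.
(r4,c6): row 4 has {alpha,gamma,delta,zeta}; column 6 has {epsilon,zeta}, so it must be beta.
(r6,c3): row 6 has {alpha,epsilon,zeta}; column 3 has {alpha,beta,gamma,epsilon,zeta}, so it must be delta.
(r6,c6): row 6 has {alpha,delta,epsilon,zeta}; column 6 has {beta,epsilon,zeta}, so it must be gamma.
(r2,c4): row 2 has {beta,gamma,epsilon,zeta}; column 4 has {delta}, so it must be alpha.
(r2,c6): row 2 has {alpha,beta,gamma,epsilon,zeta}; column 6 has {beta,gamma,epsilon,zeta}, so it must be delta.
(r3,c4): row 3 has {alpha,beta,gamma,delta,epsilon}; column 4 has {alpha,delta}, so it must be zeta.
(r4,c4): row 4 has {alpha,beta,gamma,delta,zeta}; column 4 has {alpha,delta,zeta}, so it must be epsilon.
(r5,c4): row 5 has {beta,delta,epsilon,zeta}; column 4 has {alpha,delta,epsilon,zeta}, so it must be gamma.
(r5,c6): row 5 has {beta,gamma,delta,epsilon,zeta}; column 6 has {beta,gamma,delta,epsilon,zeta}, so it must be alpha.
(r6,c4): row 6 has {alpha,gamma,delta,epsilon,zeta}; column 4 has {alpha,gamma,delta,epsilon,zeta}, so it must be beta.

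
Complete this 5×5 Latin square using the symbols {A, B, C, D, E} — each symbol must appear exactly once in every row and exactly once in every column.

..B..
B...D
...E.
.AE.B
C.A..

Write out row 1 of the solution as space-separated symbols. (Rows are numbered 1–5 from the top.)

E C B D A

(r2,c3) = C
(r2,c4) = A
(r3,c3) = D
(r4,c1) = D
(r4,c4) = C
(r5,c5) = E
(r1,c4) = D
(r2,c2) = E
(r3,c1) = A
(r3,c5) = C
(r5,c4) = B
(r1,c1) = E
(r1,c2) = C
(r1,c5) = A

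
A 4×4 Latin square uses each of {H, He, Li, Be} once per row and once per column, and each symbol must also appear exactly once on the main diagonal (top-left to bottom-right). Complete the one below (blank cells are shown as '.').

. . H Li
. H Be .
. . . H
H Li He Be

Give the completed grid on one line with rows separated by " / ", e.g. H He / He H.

At row 1, column 1: row 1 has {H,Li}; column 1 has {H}; the diagonal has {H,Be}; that leaves He.
At row 1, column 2: row 1 has {H,He,Li}; column 2 has {H,Li}; that leaves Be.
At row 2, column 1: row 2 has {H,Be}; column 1 has {H,He}; that leaves Li.
At row 2, column 4: row 2 has {H,Li,Be}; column 4 has {H,Li,Be}; that leaves He.
At row 3, column 1: row 3 has {H}; column 1 has {H,He,Li}; that leaves Be.
At row 3, column 2: row 3 has {H,Be}; column 2 has {H,Li,Be}; that leaves He.
At row 3, column 3: row 3 has {H,He,Be}; column 3 has {H,He,Be}; the diagonal has {H,He,Be}; that leaves Li.

He Be H Li / Li H Be He / Be He Li H / H Li He Be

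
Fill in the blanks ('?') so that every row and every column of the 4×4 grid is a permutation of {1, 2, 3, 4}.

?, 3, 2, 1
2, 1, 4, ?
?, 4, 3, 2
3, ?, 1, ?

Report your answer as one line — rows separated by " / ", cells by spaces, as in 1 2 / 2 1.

Cell (r1,c1): row 1 has {1,2,3}; column 1 has {2,3} → 4.
Cell (r2,c4): row 2 has {1,2,4}; column 4 has {1,2} → 3.
Cell (r3,c1): row 3 has {2,3,4}; column 1 has {2,3,4} → 1.
Cell (r4,c2): row 4 has {1,3}; column 2 has {1,3,4} → 2.
Cell (r4,c4): row 4 has {1,2,3}; column 4 has {1,2,3} → 4.

4 3 2 1 / 2 1 4 3 / 1 4 3 2 / 3 2 1 4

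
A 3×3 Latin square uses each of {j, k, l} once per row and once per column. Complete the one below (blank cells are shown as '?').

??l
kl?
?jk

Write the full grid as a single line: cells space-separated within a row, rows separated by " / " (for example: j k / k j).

Cell (r1,c1): row 1 has {l}; column 1 has {k} → j.
Cell (r1,c2): row 1 has {j,l}; column 2 has {j,l} → k.
Cell (r2,c3): row 2 has {k,l}; column 3 has {k,l} → j.
Cell (r3,c1): row 3 has {j,k}; column 1 has {j,k} → l.

j k l / k l j / l j k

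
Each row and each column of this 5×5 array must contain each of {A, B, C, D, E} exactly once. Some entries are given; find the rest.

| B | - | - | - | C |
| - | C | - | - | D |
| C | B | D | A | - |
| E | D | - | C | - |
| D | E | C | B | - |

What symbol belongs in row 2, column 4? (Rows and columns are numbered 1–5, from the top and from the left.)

E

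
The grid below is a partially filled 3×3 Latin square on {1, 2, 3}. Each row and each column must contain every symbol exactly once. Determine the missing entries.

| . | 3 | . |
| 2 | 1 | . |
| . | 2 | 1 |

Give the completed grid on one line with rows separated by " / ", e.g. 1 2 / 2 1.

row 1 has {3}; column 1 has {2} — only 1 is left for (r1,c1).
row 1 has {1,3}; column 3 has {1} — only 2 is left for (r1,c3).
row 2 has {1,2}; column 3 has {1,2} — only 3 is left for (r2,c3).
row 3 has {1,2}; column 1 has {1,2} — only 3 is left for (r3,c1).

1 3 2 / 2 1 3 / 3 2 1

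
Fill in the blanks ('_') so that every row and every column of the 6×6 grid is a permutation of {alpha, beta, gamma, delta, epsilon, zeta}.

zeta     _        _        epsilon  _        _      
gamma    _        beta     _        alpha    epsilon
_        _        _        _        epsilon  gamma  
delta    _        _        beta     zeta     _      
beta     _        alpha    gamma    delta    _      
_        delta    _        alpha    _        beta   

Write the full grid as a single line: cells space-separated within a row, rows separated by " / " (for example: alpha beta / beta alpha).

(r2,c2): row 2 has {alpha,beta,gamma,epsilon}; column 2 has {delta}, so it must be zeta.
(r2,c4): row 2 has {alpha,beta,gamma,epsilon,zeta}; column 4 has {alpha,beta,gamma,epsilon}, so it must be delta.
(r3,c1): row 3 has {gamma,epsilon}; column 1 has {beta,gamma,delta,zeta}, so it must be alpha.
(r3,c2): row 3 has {alpha,gamma,epsilon}; column 2 has {delta,zeta}, so it must be beta.
(r3,c4): row 3 has {alpha,beta,gamma,epsilon}; column 4 has {alpha,beta,gamma,delta,epsilon}, so it must be zeta.
(r4,c6): row 4 has {beta,delta,zeta}; column 6 has {beta,gamma,epsilon}, so it must be alpha.
(r5,c2): row 5 has {alpha,beta,gamma,delta}; column 2 has {beta,delta,zeta}, so it must be epsilon.
(r5,c6): row 5 has {alpha,beta,gamma,delta,epsilon}; column 6 has {alpha,beta,gamma,epsilon}, so it must be zeta.
(r6,c1): row 6 has {alpha,beta,delta}; column 1 has {alpha,beta,gamma,delta,zeta}, so it must be epsilon.
(r6,c5): row 6 has {alpha,beta,delta,epsilon}; column 5 has {alpha,delta,epsilon,zeta}, so it must be gamma.
(r1,c5): row 1 has {epsilon,zeta}; column 5 has {alpha,gamma,delta,epsilon,zeta}, so it must be beta.
(r1,c6): row 1 has {beta,epsilon,zeta}; column 6 has {alpha,beta,gamma,epsilon,zeta}, so it must be delta.
(r3,c3): row 3 has {alpha,beta,gamma,epsilon,zeta}; column 3 has {alpha,beta}, so it must be delta.
(r4,c2): row 4 has {alpha,beta,delta,zeta}; column 2 has {beta,delta,epsilon,zeta}, so it must be gamma.
(r4,c3): row 4 has {alpha,beta,gamma,delta,zeta}; column 3 has {alpha,beta,delta}, so it must be epsilon.
(r6,c3): row 6 has {alpha,beta,gamma,delta,epsilon}; column 3 has {alpha,beta,delta,epsilon}, so it must be zeta.
(r1,c2): row 1 has {beta,delta,epsilon,zeta}; column 2 has {beta,gamma,delta,epsilon,zeta}, so it must be alpha.
(r1,c3): row 1 has {alpha,beta,delta,epsilon,zeta}; column 3 has {alpha,beta,delta,epsilon,zeta}, so it must be gamma.

zeta alpha gamma epsilon beta delta / gamma zeta beta delta alpha epsilon / alpha beta delta zeta epsilon gamma / delta gamma epsilon beta zeta alpha / beta epsilon alpha gamma delta zeta / epsilon delta zeta alpha gamma beta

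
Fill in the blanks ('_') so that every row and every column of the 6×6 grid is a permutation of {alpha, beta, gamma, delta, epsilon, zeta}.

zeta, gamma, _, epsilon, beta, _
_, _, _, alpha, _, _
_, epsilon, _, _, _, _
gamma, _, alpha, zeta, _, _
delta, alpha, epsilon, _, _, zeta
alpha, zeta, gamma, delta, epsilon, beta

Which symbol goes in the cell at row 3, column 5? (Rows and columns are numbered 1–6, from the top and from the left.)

alpha

row 1 has {beta,gamma,epsilon,zeta}; column 3 has {alpha,gamma,epsilon} — only delta is left for (r1,c3).
row 1 has {beta,gamma,delta,epsilon,zeta}; column 6 has {beta,zeta} — only alpha is left for (r1,c6).
row 3 has {epsilon}; column 1 has {alpha,gamma,delta,zeta} — only beta is left for (r3,c1).
row 3 has {beta,epsilon}; column 3 has {alpha,gamma,delta,epsilon} — only zeta is left for (r3,c3).
row 3 has {beta,epsilon,zeta}; column 4 has {alpha,delta,epsilon,zeta} — only gamma is left for (r3,c4).
row 3 has {beta,gamma,epsilon,zeta}; column 6 has {alpha,beta,zeta} — only delta is left for (r3,c6).
row 4 has {alpha,gamma,zeta}; column 5 has {beta,epsilon} — only delta is left for (r4,c5).
row 4 has {alpha,gamma,delta,zeta}; column 6 has {alpha,beta,delta,zeta} — only epsilon is left for (r4,c6).
row 5 has {alpha,delta,epsilon,zeta}; column 4 has {alpha,gamma,delta,epsilon,zeta} — only beta is left for (r5,c4).
row 5 has {alpha,beta,delta,epsilon,zeta}; column 5 has {beta,delta,epsilon} — only gamma is left for (r5,c5).
row 2 has {alpha}; column 1 has {alpha,beta,gamma,delta,zeta} — only epsilon is left for (r2,c1).
row 2 has {alpha,epsilon}; column 3 has {alpha,gamma,delta,epsilon,zeta} — only beta is left for (r2,c3).
row 2 has {alpha,beta,epsilon}; column 5 has {beta,gamma,delta,epsilon} — only zeta is left for (r2,c5).
row 2 has {alpha,beta,epsilon,zeta}; column 6 has {alpha,beta,delta,epsilon,zeta} — only gamma is left for (r2,c6).
row 3 has {beta,gamma,delta,epsilon,zeta}; column 5 has {beta,gamma,delta,epsilon,zeta} — only alpha is left for (r3,c5).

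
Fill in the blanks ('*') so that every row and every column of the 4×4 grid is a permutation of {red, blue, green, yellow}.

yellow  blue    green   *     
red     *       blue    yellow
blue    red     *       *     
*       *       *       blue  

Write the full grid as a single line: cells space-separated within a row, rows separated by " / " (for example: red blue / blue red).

yellow blue green red / red green blue yellow / blue red yellow green / green yellow red blue

(r1,c4) = red
(r2,c2) = green
(r3,c3) = yellow
(r3,c4) = green
(r4,c1) = green
(r4,c2) = yellow
(r4,c3) = red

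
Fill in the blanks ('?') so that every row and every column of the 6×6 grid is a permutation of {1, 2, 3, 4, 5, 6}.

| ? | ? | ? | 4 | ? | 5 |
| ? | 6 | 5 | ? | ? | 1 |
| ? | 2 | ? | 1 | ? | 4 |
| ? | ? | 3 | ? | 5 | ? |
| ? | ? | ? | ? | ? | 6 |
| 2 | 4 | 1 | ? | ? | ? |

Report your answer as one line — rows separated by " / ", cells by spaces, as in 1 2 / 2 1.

6 3 2 4 1 5 / 3 6 5 2 4 1 / 5 2 6 1 3 4 / 4 1 3 6 5 2 / 1 5 4 3 2 6 / 2 4 1 5 6 3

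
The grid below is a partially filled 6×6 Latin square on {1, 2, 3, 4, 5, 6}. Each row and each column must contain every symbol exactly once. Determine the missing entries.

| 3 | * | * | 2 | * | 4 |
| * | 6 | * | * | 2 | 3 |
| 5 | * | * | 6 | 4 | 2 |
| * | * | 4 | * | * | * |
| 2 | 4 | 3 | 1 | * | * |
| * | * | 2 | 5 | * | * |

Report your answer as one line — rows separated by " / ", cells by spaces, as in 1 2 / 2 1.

3 5 6 2 1 4 / 1 6 5 4 2 3 / 5 3 1 6 4 2 / 6 2 4 3 5 1 / 2 4 3 1 6 5 / 4 1 2 5 3 6

(r2,c4) = 4
(r3,c3) = 1
(r4,c4) = 3
(r2,c1) = 1
(r2,c3) = 5
(r3,c2) = 3
(r4,c1) = 6
(r6,c1) = 4
(r6,c2) = 1
(r6,c6) = 6
(r1,c2) = 5
(r1,c3) = 6
(r1,c5) = 1
(r4,c2) = 2
(r4,c5) = 5
(r4,c6) = 1
(r5,c5) = 6
(r5,c6) = 5
(r6,c5) = 3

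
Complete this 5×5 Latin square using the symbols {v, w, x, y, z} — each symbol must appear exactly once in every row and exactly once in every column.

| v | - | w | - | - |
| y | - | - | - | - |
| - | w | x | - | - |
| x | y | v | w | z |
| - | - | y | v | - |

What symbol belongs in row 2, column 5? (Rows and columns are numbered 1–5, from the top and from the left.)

w

(r2,c3) = z
(r2,c4) = x
(r3,c1) = z
(r3,c4) = y
(r3,c5) = v
(r5,c1) = w
(r5,c5) = x
(r1,c4) = z
(r1,c5) = y
(r2,c2) = v
(r2,c5) = w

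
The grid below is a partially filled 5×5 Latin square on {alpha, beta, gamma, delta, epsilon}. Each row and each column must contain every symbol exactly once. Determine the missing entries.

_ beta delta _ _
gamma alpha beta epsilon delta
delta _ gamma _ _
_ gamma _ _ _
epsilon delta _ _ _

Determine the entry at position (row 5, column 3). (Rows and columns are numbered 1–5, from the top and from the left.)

alpha

(r1,c1) = alpha
(r1,c4) = gamma
(r1,c5) = epsilon
(r3,c2) = epsilon
(r4,c1) = beta
(r4,c5) = alpha
(r5,c3) = alpha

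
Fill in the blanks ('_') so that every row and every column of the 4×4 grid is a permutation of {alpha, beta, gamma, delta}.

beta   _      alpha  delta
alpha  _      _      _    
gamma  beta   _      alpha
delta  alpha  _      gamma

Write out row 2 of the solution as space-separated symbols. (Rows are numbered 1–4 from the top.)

(r1,c2) = gamma
(r2,c2) = delta
(r2,c4) = beta
(r3,c3) = delta
(r4,c3) = beta
(r2,c3) = gamma

alpha delta gamma beta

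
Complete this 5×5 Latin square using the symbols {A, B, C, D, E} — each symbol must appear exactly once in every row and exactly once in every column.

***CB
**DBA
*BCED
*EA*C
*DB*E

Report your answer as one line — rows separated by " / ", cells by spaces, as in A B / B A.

D A E C B / E C D B A / A B C E D / B E A D C / C D B A E

(r1,c2) = A
(r1,c3) = E
(r2,c2) = C
(r3,c1) = A
(r4,c4) = D
(r5,c1) = C
(r5,c4) = A
(r1,c1) = D
(r2,c1) = E
(r4,c1) = B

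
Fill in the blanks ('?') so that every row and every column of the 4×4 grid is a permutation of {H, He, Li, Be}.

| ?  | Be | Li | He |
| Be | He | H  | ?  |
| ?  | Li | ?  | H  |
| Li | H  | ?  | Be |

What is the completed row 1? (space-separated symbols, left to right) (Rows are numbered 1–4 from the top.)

(r1,c1) = H

H Be Li He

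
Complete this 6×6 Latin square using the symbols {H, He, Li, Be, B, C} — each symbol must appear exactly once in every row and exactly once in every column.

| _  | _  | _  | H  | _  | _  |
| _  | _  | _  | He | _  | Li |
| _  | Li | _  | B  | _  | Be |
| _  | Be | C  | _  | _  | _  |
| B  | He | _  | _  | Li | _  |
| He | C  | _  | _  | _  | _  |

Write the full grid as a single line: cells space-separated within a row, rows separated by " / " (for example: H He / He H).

(r1,c2): row 1 has {H}; column 2 has {He,Li,Be,C}, so it must be B.
(r2,c2): row 2 has {He,Li}; column 2 has {He,Li,Be,B,C}, so it must be H.
(r4,c4): row 4 has {Be,C}; column 4 has {H,He,B}, so it must be Li.
(r6,c4): row 6 has {He,C}; column 4 has {H,He,Li,B}, so it must be Be.
(r4,c1): row 4 has {Li,Be,C}; column 1 has {He,B}, so it must be H.
(r5,c4): row 5 has {He,Li,B}; column 4 has {H,He,Li,Be,B}, so it must be C.
(r5,c6): row 5 has {He,Li,B,C}; column 6 has {Li,Be}, so it must be H.
(r6,c6): row 6 has {He,Be,C}; column 6 has {H,Li,Be}, so it must be B.
(r3,c1): row 3 has {Li,Be,B}; column 1 has {H,He,B}, so it must be C.
(r4,c6): row 4 has {H,Li,Be,C}; column 6 has {H,Li,Be,B}, so it must be He.
(r5,c3): row 5 has {H,He,Li,B,C}; column 3 has {C}, so it must be Be.
(r6,c5): row 6 has {He,Be,B,C}; column 5 has {Li}, so it must be H.
(r1,c6): row 1 has {H,B}; column 6 has {H,He,Li,Be,B}, so it must be C.
(r2,c1): row 2 has {H,He,Li}; column 1 has {H,He,B,C}, so it must be Be.
(r2,c3): row 2 has {H,He,Li,Be}; column 3 has {Be,C}, so it must be B.
(r2,c5): row 2 has {H,He,Li,Be,B}; column 5 has {H,Li}, so it must be C.
(r3,c5): row 3 has {Li,Be,B,C}; column 5 has {H,Li,C}, so it must be He.
(r4,c5): row 4 has {H,He,Li,Be,C}; column 5 has {H,He,Li,C}, so it must be B.
(r6,c3): row 6 has {H,He,Be,B,C}; column 3 has {Be,B,C}, so it must be Li.
(r1,c1): row 1 has {H,B,C}; column 1 has {H,He,Be,B,C}, so it must be Li.
(r1,c3): row 1 has {H,Li,B,C}; column 3 has {Li,Be,B,C}, so it must be He.
(r1,c5): row 1 has {H,He,Li,B,C}; column 5 has {H,He,Li,B,C}, so it must be Be.
(r3,c3): row 3 has {He,Li,Be,B,C}; column 3 has {He,Li,Be,B,C}, so it must be H.

Li B He H Be C / Be H B He C Li / C Li H B He Be / H Be C Li B He / B He Be C Li H / He C Li Be H B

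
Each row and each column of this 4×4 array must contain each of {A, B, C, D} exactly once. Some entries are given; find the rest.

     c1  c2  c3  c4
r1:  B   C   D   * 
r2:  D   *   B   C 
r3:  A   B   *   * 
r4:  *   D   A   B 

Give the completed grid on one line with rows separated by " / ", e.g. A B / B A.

(r1,c4) = A
(r2,c2) = A
(r3,c3) = C
(r3,c4) = D
(r4,c1) = C

B C D A / D A B C / A B C D / C D A B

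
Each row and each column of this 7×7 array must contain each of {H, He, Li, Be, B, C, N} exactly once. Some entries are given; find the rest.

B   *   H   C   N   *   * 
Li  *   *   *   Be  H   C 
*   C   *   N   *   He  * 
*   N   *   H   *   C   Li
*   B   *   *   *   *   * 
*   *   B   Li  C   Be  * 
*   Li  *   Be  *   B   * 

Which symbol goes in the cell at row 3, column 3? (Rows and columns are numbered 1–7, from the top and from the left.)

Be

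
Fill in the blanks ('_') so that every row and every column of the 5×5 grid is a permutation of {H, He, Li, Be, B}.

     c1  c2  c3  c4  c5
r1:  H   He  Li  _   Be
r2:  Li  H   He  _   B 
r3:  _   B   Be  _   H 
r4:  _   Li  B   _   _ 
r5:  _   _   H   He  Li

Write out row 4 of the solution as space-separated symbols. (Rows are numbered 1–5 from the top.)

At row 1, column 4: row 1 has {H,He,Li,Be}; column 4 has {He}; that leaves B.
At row 2, column 4: row 2 has {H,He,Li,B}; column 4 has {He,B}; that leaves Be.
At row 3, column 1: row 3 has {H,Be,B}; column 1 has {H,Li}; that leaves He.
At row 3, column 4: row 3 has {H,He,Be,B}; column 4 has {He,Be,B}; that leaves Li.
At row 4, column 1: row 4 has {Li,B}; column 1 has {H,He,Li}; that leaves Be.
At row 4, column 4: row 4 has {Li,Be,B}; column 4 has {He,Li,Be,B}; that leaves H.
At row 4, column 5: row 4 has {H,Li,Be,B}; column 5 has {H,Li,Be,B}; that leaves He.

Be Li B H He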